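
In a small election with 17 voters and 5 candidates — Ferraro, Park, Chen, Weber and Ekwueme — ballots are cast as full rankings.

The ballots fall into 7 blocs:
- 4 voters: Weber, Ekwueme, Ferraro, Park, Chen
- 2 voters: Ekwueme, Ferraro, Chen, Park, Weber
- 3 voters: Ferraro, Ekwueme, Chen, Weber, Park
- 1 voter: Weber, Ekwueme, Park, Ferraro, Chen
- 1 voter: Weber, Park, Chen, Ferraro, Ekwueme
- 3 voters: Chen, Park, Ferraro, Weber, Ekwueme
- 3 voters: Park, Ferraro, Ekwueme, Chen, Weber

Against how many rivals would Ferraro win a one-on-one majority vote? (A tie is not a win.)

4

Ferraro against each rival (17 voters):
Ferraro vs Park: Ferraro preferred on 4+2+3 = 9 ballots; Ferraro wins 9–8.
Ferraro–Chen: Ferraro 13–4.
Ferraro vs Weber: 2+3+3+3 = 11 for Ferraro, 6 for Weber — Ferraro by 11–6.
Ferraro–Ekwueme: Ferraro 10–7.
Ferraro beats Park, Chen, Weber, Ekwueme — 4 pairwise wins.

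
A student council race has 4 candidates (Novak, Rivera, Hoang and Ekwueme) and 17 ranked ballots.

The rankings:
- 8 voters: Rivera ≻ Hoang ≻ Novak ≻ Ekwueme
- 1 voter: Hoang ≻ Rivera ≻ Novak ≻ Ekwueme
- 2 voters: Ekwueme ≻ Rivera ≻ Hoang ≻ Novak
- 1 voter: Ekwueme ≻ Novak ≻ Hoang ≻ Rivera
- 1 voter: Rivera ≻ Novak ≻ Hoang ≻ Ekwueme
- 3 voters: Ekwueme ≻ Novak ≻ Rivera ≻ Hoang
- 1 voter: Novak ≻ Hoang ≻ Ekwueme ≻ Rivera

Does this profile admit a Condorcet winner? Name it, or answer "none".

Head-to-head results (17 voters):
Novak vs Rivera: 1+3+1 = 5 for Novak, 12 for Rivera — Rivera by 12–5.
Novak vs Hoang: 6 to 11, Hoang.
Novak vs Ekwueme: Novak is ranked higher on 8+1+1+1 = 11 ballots, Ekwueme on 6. Novak wins 11–6.
Rivera vs Hoang: Rivera wins 14–3.
Rivera vs Ekwueme: Rivera wins 10–7.
Hoang vs Ekwueme: Hoang, 11–6.
Rivera defeats every rival head-to-head and is the Condorcet winner.

Rivera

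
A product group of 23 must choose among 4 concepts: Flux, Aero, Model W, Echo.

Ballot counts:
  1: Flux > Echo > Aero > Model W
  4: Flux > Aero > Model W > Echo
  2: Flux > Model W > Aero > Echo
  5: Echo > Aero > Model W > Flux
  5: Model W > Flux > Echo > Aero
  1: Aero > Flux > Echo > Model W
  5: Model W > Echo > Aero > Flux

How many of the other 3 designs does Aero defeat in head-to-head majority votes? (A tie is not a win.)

Aero against each rival (23 engineers):
Aero–Flux: Flux 12–11.
Aero vs Model W: Aero preferred on 1+4+5+1 = 11 ballots; Model W wins 12–11.
Aero vs Echo: Aero is ranked higher on 4+2+1 = 7 ballots, Echo on 16. Echo wins 16–7.
Aero beats no one; loses to Flux, Model W, Echo — 0 pairwise wins.

0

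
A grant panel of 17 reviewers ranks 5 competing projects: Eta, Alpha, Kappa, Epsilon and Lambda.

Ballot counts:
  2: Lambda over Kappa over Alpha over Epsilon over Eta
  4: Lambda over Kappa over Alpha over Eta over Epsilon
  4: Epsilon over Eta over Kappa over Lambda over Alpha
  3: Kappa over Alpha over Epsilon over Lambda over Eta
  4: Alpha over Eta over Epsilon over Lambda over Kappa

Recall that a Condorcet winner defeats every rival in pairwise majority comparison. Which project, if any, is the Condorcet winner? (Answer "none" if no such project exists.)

none

Head-to-head results (17 reviewers):
Eta vs Alpha: Alpha, 13–4.
Eta–Kappa: Kappa 9–8.
Eta–Epsilon: Epsilon 9–8.
Eta vs Lambda: Lambda, 9–8.
Alpha vs Kappa: Kappa wins 13–4.
Alpha vs Epsilon: Alpha wins 13–4.
Alpha vs Lambda: Lambda, 10–7.
Kappa vs Epsilon: Kappa wins 9–8.
Kappa–Lambda: Lambda 10–7.
Epsilon vs Lambda: Epsilon wins 11–6.
No project is unbeaten: Eta loses to Alpha; Alpha loses to Kappa; Kappa loses to Lambda; Epsilon loses to Alpha; Lambda loses to Epsilon. In particular Alpha beats Epsilon beats Lambda beats Alpha is a majority cycle — no Condorcet winner exists.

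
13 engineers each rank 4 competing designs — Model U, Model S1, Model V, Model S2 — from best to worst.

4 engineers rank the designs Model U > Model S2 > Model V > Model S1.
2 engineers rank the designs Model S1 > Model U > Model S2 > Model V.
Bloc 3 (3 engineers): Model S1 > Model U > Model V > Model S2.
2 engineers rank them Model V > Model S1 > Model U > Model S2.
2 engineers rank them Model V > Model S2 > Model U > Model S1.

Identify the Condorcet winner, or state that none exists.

Head-to-head results (13 engineers):
Model U–Model S1: Model S1 7–6.
Model U–Model V: Model U 9–4.
Model U–Model S2: Model U 11–2.
Model S1–Model V: Model V 8–5.
Model S1–Model S2: Model S1 7–6.
Model V vs Model S2: Model V, 7–6.
No design is unbeaten: Model U loses to Model S1; Model S1 loses to Model V; Model V loses to Model U; Model S2 loses to Model U. In particular Model U → Model V → Model S1 → Model U is a majority cycle — no Condorcet winner exists.

none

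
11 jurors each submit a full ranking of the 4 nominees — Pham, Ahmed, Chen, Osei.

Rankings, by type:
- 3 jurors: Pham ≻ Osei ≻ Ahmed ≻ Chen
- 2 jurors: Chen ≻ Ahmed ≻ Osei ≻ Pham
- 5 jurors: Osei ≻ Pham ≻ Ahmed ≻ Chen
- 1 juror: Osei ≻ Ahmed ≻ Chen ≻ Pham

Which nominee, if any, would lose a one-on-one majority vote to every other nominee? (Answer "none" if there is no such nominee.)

Chen

Pairwise majorities:
Pham vs Ahmed: Pham, 8–3.
Pham vs Chen: Pham is ranked higher on 3+5 = 8 ballots, Chen on 3. Pham wins 8–3.
Pham vs Osei: Osei wins 8–3.
Ahmed vs Chen: Ahmed is ranked higher on 3+5+1 = 9 ballots, Chen on 2. Ahmed wins 9–2.
Ahmed vs Osei: Ahmed is ranked higher on 2 ballots, Osei on 9. Osei wins 9–2.
Chen vs Osei: Chen is ranked higher on 2 ballots, Osei on 9. Osei wins 9–2.
Only Chen has no wins; Chen is the Condorcet loser.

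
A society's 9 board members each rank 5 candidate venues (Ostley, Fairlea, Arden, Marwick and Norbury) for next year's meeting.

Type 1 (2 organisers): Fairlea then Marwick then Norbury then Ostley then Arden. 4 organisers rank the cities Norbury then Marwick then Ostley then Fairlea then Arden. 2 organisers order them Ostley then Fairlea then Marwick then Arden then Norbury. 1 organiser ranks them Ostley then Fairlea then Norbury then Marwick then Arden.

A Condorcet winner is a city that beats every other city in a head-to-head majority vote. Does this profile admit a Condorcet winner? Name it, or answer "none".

Pairwise majorities:
Ostley vs Fairlea: Ostley, 7–2.
Ostley vs Arden: Ostley is ranked higher on 2+4+2+1 = 9 ballots, Arden on 0. Ostley wins 9–0.
Ostley vs Marwick: Marwick, 6–3.
Ostley vs Norbury: 2+1 = 3 for Ostley, 6 for Norbury — Norbury by 6–3.
Fairlea vs Arden: Fairlea is ranked higher on 2+4+2+1 = 9 ballots, Arden on 0. Fairlea wins 9–0.
Fairlea vs Marwick: Fairlea is ranked higher on 2+2+1 = 5 ballots, Marwick on 4. Fairlea wins 5–4.
Fairlea vs Norbury: Fairlea, 5–4.
Arden vs Marwick: Arden preferred on 0 ballots; Marwick wins 9–0.
Arden–Norbury: Norbury 7–2.
Marwick vs Norbury: 2+2 = 4 for Marwick, 5 for Norbury — Norbury by 5–4.
Every city loses at least once (Ostley loses to Marwick; Fairlea loses to Ostley; Arden loses to Ostley; Marwick loses to Fairlea; Norbury loses to Fairlea). The majority relation contains the cycle Ostley beats Fairlea beats Marwick beats Ostley, so there is no Condorcet winner.

none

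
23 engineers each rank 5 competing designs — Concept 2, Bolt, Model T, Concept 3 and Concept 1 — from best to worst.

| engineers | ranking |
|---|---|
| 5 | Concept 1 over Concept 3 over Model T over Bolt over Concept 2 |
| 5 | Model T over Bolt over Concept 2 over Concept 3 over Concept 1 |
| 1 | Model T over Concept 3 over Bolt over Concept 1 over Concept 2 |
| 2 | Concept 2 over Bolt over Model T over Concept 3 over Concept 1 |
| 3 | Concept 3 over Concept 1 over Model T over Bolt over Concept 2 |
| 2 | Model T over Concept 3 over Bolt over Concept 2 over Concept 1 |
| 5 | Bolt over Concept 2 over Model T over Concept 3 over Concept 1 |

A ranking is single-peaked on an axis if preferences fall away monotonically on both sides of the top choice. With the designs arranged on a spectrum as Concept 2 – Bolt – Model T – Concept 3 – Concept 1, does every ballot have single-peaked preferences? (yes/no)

yes

Axis positions: Concept 2=1, Bolt=2, Model T=3, Concept 3=4, Concept 1=5.
Group 1 (peak Concept 1 at position 5): ranking walks positions 5-4-3-2-1, expanding outward from the peak — single-peaked.
Group 2 (peak Model T at position 3): ranking walks positions 3-2-1-4-5, expanding outward from the peak — single-peaked.
Group 3 (peak Model T at position 3): ranking walks positions 3-4-2-5-1, expanding outward from the peak — single-peaked.
Group 4 (peak Concept 2 at position 1): ranking walks positions 1-2-3-4-5, expanding outward from the peak — single-peaked.
Group 5 (peak Concept 3 at position 4): ranking walks positions 4-5-3-2-1, expanding outward from the peak — single-peaked.
Group 6 (peak Model T at position 3): ranking walks positions 3-4-2-1-5, expanding outward from the peak — single-peaked.
Group 7 (peak Bolt at position 2): ranking walks positions 2-1-3-4-5, expanding outward from the peak — single-peaked.
Every ranking is single-peaked on this axis.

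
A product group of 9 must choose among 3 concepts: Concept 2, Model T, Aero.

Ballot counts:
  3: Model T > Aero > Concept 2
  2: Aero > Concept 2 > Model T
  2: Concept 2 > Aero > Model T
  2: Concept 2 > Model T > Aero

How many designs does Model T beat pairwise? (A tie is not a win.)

1

Model T against each rival (9 engineers):
Model T vs Concept 2: 3 for Model T, 6 for Concept 2 — Concept 2 by 6–3.
Model T vs Aero: Model T wins 5–4.
Model T beats Aero; loses to Concept 2 — 1 pairwise win.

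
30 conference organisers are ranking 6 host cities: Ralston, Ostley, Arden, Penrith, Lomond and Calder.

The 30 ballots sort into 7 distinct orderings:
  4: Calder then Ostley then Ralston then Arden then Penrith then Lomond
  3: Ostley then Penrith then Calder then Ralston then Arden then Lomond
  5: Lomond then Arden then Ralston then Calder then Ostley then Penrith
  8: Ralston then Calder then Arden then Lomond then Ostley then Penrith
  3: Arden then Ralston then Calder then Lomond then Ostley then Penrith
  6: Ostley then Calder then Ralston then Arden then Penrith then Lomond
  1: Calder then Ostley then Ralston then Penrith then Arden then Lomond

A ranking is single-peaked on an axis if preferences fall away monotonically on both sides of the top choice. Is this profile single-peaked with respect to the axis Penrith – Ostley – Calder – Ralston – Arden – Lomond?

yes

Axis positions: Penrith=1, Ostley=2, Calder=3, Ralston=4, Arden=5, Lomond=6.
Faction 1 (peak Calder at position 3): ranking walks positions 3-2-4-5-1-6, expanding outward from the peak — single-peaked.
Faction 2 (peak Ostley at position 2): ranking walks positions 2-1-3-4-5-6, expanding outward from the peak — single-peaked.
Faction 3 (peak Lomond at position 6): ranking walks positions 6-5-4-3-2-1, expanding outward from the peak — single-peaked.
Faction 4 (peak Ralston at position 4): ranking walks positions 4-3-5-6-2-1, expanding outward from the peak — single-peaked.
Faction 5 (peak Arden at position 5): ranking walks positions 5-4-3-6-2-1, expanding outward from the peak — single-peaked.
Faction 6 (peak Ostley at position 2): ranking walks positions 2-3-4-5-1-6, expanding outward from the peak — single-peaked.
Faction 7 (peak Calder at position 3): ranking walks positions 3-2-4-1-5-6, expanding outward from the peak — single-peaked.
Every ranking is single-peaked on this axis.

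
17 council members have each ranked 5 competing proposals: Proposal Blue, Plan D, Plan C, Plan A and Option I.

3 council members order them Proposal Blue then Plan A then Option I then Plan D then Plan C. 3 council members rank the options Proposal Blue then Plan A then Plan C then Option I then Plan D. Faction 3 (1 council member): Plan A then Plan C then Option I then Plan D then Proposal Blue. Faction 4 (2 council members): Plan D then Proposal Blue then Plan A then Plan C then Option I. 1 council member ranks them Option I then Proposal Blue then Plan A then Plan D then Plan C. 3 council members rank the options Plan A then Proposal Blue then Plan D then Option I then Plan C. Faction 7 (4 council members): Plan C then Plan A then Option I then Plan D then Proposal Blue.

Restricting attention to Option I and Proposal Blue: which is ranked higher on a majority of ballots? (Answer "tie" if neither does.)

Ballots ranking Option I above Proposal Blue: 1 + 1 + 4 = 6.
Ballots ranking Proposal Blue above Option I: 17 − 6 = 11.
Proposal Blue wins the head-to-head 11–6.

Proposal Blue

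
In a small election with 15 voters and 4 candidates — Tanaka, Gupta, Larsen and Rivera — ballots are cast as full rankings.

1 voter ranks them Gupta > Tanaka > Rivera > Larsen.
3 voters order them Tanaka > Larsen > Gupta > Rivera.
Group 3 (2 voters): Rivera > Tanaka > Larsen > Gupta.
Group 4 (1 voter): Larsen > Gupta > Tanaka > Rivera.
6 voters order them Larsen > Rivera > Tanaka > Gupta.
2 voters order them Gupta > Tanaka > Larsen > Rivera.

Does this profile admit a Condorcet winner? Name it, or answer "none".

Check each pair by majority over 15 ballots:
Tanaka–Gupta: Tanaka 11–4.
Tanaka–Larsen: Tanaka 8–7.
Tanaka–Rivera: Rivera 8–7.
Gupta vs Larsen: Larsen, 12–3.
Gupta–Rivera: Rivera 8–7.
Larsen vs Rivera: Larsen, 12–3.
No candidate is unbeaten: Tanaka loses to Rivera; Gupta loses to Tanaka; Larsen loses to Tanaka; Rivera loses to Larsen. In particular Tanaka beats Larsen beats Rivera beats Tanaka is a majority cycle — no Condorcet winner exists.

none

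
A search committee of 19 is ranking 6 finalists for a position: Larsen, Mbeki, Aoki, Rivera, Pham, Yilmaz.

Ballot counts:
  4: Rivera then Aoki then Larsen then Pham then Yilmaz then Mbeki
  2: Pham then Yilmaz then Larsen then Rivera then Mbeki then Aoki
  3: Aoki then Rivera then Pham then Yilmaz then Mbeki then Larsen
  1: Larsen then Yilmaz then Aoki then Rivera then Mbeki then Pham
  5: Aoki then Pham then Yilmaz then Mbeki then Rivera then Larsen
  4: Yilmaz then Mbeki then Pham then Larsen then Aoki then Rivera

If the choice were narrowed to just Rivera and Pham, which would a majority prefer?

Pham

Ballots ranking Rivera above Pham: 4 + 3 + 1 = 8.
Ballots ranking Pham above Rivera: 19 − 8 = 11.
Pham wins the head-to-head 11–8.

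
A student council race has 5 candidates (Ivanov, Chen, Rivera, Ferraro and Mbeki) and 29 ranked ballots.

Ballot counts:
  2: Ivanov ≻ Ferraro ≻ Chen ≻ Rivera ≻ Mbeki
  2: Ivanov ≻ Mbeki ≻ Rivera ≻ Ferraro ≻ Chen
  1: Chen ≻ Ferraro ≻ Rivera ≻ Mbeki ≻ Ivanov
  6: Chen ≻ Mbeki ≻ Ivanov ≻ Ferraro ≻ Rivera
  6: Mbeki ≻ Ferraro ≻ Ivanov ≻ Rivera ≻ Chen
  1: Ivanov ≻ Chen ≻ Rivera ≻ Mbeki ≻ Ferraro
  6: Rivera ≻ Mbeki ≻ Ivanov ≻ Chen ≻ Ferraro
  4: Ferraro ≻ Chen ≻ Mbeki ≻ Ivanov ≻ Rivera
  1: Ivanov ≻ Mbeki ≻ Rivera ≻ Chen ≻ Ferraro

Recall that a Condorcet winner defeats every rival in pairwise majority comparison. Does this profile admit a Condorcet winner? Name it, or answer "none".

Check each pair by majority over 29 ballots:
Ivanov vs Chen: Ivanov is ranked higher on 2+2+6+1+6+1 = 18 ballots, Chen on 11. Ivanov wins 18–11.
Ivanov vs Rivera: 22 for Ivanov, 7 for Rivera — Ivanov by 22–7.
Ivanov vs Ferraro: 18 to 11, Ivanov.
Ivanov vs Mbeki: 2+2+1+1 = 6 for Ivanov, 23 for Mbeki — Mbeki by 23–6.
Chen vs Rivera: 14 to 15, Rivera.
Chen vs Ferraro: Chen preferred on 1+6+1+6+1 = 15 ballots; Chen wins 15–14.
Chen vs Mbeki: Chen is ranked higher on 2+1+6+1+4 = 14 ballots, Mbeki on 15. Mbeki wins 15–14.
Rivera vs Ferraro: Rivera is ranked higher on 2+1+6+1 = 10 ballots, Ferraro on 19. Ferraro wins 19–10.
Rivera vs Mbeki: Rivera is ranked higher on 2+1+1+6 = 10 ballots, Mbeki on 19. Mbeki wins 19–10.
Ferraro vs Mbeki: 7 to 22, Mbeki.
Mbeki wins every pairwise contest, so Mbeki is the Condorcet winner.

Mbeki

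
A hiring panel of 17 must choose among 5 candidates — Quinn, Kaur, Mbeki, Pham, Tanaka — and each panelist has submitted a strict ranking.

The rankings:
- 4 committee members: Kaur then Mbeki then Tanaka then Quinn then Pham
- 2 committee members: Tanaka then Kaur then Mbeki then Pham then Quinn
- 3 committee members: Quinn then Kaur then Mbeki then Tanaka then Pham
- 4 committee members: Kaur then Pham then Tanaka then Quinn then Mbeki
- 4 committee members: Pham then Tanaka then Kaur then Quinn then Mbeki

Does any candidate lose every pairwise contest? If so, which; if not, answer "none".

none

Pairwise majorities:
Quinn vs Kaur: 3 to 14, Kaur.
Quinn vs Mbeki: Quinn preferred on 3+4+4 = 11 ballots; Quinn wins 11–6.
Quinn vs Pham: 4+3 = 7 for Quinn, 10 for Pham — Pham by 10–7.
Quinn vs Tanaka: Quinn preferred on 3 ballots; Tanaka wins 14–3.
Kaur vs Mbeki: Kaur preferred on 4+2+3+4+4 = 17 ballots; Kaur wins 17–0.
Kaur vs Pham: 4+2+3+4 = 13 for Kaur, 4 for Pham — Kaur by 13–4.
Kaur vs Tanaka: Kaur wins 11–6.
Mbeki vs Pham: Mbeki preferred on 4+2+3 = 9 ballots; Mbeki wins 9–8.
Mbeki–Tanaka: Tanaka 10–7.
Pham vs Tanaka: Pham preferred on 4+4 = 8 ballots; Tanaka wins 9–8.
Each candidate has at least one pairwise win (Quinn beats Mbeki; Kaur beats Quinn; Mbeki beats Pham; Pham beats Quinn; Tanaka beats Quinn) — no Condorcet loser.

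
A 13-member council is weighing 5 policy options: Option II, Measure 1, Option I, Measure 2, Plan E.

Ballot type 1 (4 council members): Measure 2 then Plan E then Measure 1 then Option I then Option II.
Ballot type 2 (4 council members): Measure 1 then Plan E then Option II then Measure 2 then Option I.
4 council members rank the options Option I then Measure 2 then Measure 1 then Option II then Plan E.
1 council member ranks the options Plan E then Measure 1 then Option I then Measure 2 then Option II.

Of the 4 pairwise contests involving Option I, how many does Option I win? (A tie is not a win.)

Option I against each rival (13 council members):
Option I vs Option II: 9 to 4, Option I.
Option I vs Measure 1: Option I is ranked higher on 4 ballots, Measure 1 on 9. Measure 1 wins 9–4.
Option I vs Measure 2: Measure 2 wins 8–5.
Option I vs Plan E: Plan E wins 9–4.
Option I beats Option II; loses to Measure 1, Measure 2, Plan E — 1 pairwise win.

1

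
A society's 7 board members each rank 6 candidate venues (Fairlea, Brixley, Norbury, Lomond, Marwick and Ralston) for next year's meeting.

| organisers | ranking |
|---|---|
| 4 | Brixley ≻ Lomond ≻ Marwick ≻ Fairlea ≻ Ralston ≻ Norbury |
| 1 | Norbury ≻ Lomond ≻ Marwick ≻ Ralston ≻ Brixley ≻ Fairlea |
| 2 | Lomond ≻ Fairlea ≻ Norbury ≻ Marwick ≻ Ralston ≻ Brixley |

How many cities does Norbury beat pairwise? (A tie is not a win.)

Norbury against each rival (7 organisers):
Norbury vs Fairlea: 1 to 6, Fairlea.
Norbury vs Brixley: 3 to 4, Brixley.
Norbury vs Lomond: Lomond wins 6–1.
Norbury vs Marwick: Marwick wins 4–3.
Norbury vs Ralston: Ralston wins 4–3.
Norbury beats no one; loses to Fairlea, Brixley, Lomond, Marwick, Ralston — 0 pairwise wins.

0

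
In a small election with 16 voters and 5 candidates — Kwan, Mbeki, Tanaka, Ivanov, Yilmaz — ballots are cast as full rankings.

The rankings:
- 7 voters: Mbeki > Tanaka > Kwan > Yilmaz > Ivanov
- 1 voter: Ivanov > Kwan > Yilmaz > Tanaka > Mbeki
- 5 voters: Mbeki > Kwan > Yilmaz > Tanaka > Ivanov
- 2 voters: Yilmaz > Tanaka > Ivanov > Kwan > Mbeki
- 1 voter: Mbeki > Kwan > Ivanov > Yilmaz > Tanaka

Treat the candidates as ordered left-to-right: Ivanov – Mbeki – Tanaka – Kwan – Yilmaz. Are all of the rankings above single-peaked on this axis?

Axis positions: Ivanov=1, Mbeki=2, Tanaka=3, Kwan=4, Yilmaz=5.
Faction 1 (peak Mbeki at position 2): ranking walks positions 2-3-4-5-1, expanding outward from the peak — single-peaked.
Faction 2: ranking walks positions 1-4-5-3-2; Kwan is ranked above Mbeki even though Mbeki lies between Kwan and the peak Ivanov on the axis — preferences dip and rise again. Not single-peaked.
Faction 3: ranking walks positions 2-4-5-3-1; Kwan is ranked above Tanaka even though Tanaka lies between Kwan and the peak Mbeki on the axis — preferences dip and rise again. Not single-peaked.
Faction 4: ranking walks positions 5-3-1-4-2; Tanaka is ranked above Kwan even though Kwan lies between Tanaka and the peak Yilmaz on the axis — preferences dip and rise again. Not single-peaked.
Faction 5: ranking walks positions 2-4-1-5-3; Kwan is ranked above Tanaka even though Tanaka lies between Kwan and the peak Mbeki on the axis — preferences dip and rise again. Not single-peaked.
Faction 2 violates single-peakedness, so the profile is not single-peaked on this axis.

no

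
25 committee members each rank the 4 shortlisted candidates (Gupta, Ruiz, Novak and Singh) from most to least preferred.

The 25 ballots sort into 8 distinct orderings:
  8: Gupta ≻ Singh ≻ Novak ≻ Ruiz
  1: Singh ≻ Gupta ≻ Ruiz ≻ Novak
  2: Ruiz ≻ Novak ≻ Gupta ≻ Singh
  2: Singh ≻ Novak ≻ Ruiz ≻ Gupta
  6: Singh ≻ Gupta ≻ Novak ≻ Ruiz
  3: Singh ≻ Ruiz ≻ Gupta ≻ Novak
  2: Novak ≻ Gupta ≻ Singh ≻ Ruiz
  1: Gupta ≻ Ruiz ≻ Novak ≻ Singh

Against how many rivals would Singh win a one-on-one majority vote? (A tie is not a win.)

Singh against each rival (25 committee members):
Singh vs Gupta: 12 to 13, Gupta.
Singh–Ruiz: Singh 22–3.
Singh vs Novak: Singh, 20–5.
Singh beats Ruiz, Novak; loses to Gupta — 2 pairwise wins.

2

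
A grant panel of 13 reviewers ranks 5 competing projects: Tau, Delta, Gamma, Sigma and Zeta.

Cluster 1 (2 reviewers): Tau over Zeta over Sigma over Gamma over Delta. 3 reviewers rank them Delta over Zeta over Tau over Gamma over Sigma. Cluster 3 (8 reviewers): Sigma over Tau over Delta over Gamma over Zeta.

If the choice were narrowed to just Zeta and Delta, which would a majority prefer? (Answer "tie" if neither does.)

Ballots ranking Zeta above Delta: 2.
Ballots ranking Delta above Zeta: 13 − 2 = 11.
Delta wins the head-to-head 11–2.

Delta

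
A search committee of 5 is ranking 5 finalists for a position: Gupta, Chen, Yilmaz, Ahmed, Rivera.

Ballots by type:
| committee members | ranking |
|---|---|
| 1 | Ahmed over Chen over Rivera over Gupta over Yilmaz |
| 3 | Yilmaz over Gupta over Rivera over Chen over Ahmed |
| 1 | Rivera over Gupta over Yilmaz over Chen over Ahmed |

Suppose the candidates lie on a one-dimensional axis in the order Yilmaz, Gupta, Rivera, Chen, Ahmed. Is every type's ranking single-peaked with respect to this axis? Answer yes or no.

yes

Axis positions: Yilmaz=1, Gupta=2, Rivera=3, Chen=4, Ahmed=5.
Type 1 (peak Ahmed at position 5): ranking walks positions 5-4-3-2-1, expanding outward from the peak — single-peaked.
Type 2 (peak Yilmaz at position 1): ranking walks positions 1-2-3-4-5, expanding outward from the peak — single-peaked.
Type 3 (peak Rivera at position 3): ranking walks positions 3-2-1-4-5, expanding outward from the peak — single-peaked.
Every ranking is single-peaked on this axis.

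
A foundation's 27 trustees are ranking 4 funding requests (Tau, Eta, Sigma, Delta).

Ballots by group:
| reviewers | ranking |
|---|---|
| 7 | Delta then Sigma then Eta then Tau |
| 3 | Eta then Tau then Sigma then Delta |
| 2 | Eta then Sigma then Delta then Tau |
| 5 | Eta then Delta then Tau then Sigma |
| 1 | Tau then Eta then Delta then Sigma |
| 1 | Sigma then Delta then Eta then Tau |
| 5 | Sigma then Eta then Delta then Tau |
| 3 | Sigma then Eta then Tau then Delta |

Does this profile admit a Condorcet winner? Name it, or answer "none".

Sigma

Pairwise majorities:
Tau vs Eta: Tau is ranked higher on 1 ballot, Eta on 26. Eta wins 26–1.
Tau vs Sigma: Sigma wins 18–9.
Tau vs Delta: 7 to 20, Delta.
Eta vs Sigma: Eta is ranked higher on 3+2+5+1 = 11 ballots, Sigma on 16. Sigma wins 16–11.
Eta vs Delta: 19 to 8, Eta.
Sigma vs Delta: Sigma wins 14–13.
Sigma defeats every rival head-to-head and is the Condorcet winner.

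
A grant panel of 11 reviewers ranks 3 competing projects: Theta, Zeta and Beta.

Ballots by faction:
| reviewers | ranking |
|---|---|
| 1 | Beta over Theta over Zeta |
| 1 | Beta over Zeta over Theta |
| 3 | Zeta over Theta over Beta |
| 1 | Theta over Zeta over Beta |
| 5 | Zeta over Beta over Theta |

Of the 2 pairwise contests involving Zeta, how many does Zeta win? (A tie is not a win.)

2

Zeta against each rival (11 reviewers):
Zeta–Theta: Zeta 9–2.
Zeta vs Beta: Zeta wins 9–2.
Zeta beats Theta, Beta — 2 pairwise wins.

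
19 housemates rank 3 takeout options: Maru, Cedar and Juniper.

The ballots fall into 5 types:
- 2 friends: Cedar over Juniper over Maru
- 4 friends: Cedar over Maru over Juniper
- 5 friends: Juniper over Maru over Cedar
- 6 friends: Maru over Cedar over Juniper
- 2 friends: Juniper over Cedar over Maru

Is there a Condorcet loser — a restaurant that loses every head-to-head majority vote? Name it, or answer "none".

Juniper

Head-to-head results (19 friends):
Maru vs Cedar: Maru is ranked higher on 5+6 = 11 ballots, Cedar on 8. Maru wins 11–8.
Maru vs Juniper: Maru wins 10–9.
Cedar–Juniper: Cedar 12–7.
Juniper loses to every other restaurant — it is the Condorcet loser.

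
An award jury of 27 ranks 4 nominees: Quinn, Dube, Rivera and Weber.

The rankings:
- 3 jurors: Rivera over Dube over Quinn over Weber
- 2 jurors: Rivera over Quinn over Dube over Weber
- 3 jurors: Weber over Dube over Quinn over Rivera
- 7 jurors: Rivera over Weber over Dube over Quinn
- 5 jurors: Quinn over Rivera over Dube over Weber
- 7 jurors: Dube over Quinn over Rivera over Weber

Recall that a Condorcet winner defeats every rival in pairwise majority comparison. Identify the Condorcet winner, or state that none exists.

Check each pair by majority over 27 ballots:
Quinn vs Dube: 7 to 20, Dube.
Quinn vs Rivera: 3+5+7 = 15 for Quinn, 12 for Rivera — Quinn by 15–12.
Quinn vs Weber: 17 to 10, Quinn.
Dube vs Rivera: 10 to 17, Rivera.
Dube vs Weber: Dube preferred on 3+2+5+7 = 17 ballots; Dube wins 17–10.
Rivera vs Weber: 24 to 3, Rivera.
Each nominee drops at least one matchup (Quinn loses to Dube; Dube loses to Rivera; Rivera loses to Quinn; Weber loses to Quinn); the cycle Quinn > Rivera > Dube > Quinn rules out a Condorcet winner.

none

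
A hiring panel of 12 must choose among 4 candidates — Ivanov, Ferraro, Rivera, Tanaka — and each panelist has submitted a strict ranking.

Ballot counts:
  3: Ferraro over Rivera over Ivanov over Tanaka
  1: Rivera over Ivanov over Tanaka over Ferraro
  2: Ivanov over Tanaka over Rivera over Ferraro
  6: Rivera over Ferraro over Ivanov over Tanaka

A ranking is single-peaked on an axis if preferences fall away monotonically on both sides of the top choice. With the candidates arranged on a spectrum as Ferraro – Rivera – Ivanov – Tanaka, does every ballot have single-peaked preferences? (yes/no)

yes

Axis positions: Ferraro=1, Rivera=2, Ivanov=3, Tanaka=4.
Faction 1 (peak Ferraro at position 1): ranking walks positions 1-2-3-4, expanding outward from the peak — single-peaked.
Faction 2 (peak Rivera at position 2): ranking walks positions 2-3-4-1, expanding outward from the peak — single-peaked.
Faction 3 (peak Ivanov at position 3): ranking walks positions 3-4-2-1, expanding outward from the peak — single-peaked.
Faction 4 (peak Rivera at position 2): ranking walks positions 2-1-3-4, expanding outward from the peak — single-peaked.
Every ranking is single-peaked on this axis.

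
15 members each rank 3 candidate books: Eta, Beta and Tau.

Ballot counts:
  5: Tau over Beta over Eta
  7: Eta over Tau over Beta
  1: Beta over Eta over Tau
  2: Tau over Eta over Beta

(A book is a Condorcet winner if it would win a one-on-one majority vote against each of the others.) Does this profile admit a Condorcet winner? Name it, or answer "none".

Pairwise majorities:
Eta vs Beta: Eta preferred on 7+2 = 9 ballots; Eta wins 9–6.
Eta vs Tau: 8 to 7, Eta.
Beta vs Tau: Beta is ranked higher on 1 ballot, Tau on 14. Tau wins 14–1.
Eta wins every pairwise contest, so Eta is the Condorcet winner.

Eta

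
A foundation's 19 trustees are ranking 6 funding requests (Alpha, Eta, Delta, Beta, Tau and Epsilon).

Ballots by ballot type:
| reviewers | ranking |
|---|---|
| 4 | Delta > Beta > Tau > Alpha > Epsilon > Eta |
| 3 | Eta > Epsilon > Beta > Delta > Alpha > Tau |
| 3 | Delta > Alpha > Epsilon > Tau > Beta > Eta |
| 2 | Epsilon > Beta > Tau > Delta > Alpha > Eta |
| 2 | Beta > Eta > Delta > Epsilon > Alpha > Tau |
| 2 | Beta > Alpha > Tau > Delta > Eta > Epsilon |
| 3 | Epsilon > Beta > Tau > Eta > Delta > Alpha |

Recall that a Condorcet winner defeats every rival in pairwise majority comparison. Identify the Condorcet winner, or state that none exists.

none

Head-to-head results (19 reviewers):
Alpha vs Eta: Alpha is ranked higher on 4+3+2+2 = 11 ballots, Eta on 8. Alpha wins 11–8.
Alpha vs Delta: Delta wins 17–2.
Alpha vs Beta: Beta, 16–3.
Alpha vs Tau: Alpha, 10–9.
Alpha vs Epsilon: Epsilon wins 10–9.
Eta–Delta: Delta 11–8.
Eta vs Beta: Beta, 16–3.
Eta vs Tau: Eta preferred on 3+2 = 5 ballots; Tau wins 14–5.
Eta vs Epsilon: 7 to 12, Epsilon.
Delta–Beta: Beta 12–7.
Delta vs Tau: Delta preferred on 4+3+3+2 = 12 ballots; Delta wins 12–7.
Delta vs Epsilon: Delta preferred on 4+3+2+2 = 11 ballots; Delta wins 11–8.
Beta vs Tau: 4+3+2+2+2+3 = 16 for Beta, 3 for Tau — Beta by 16–3.
Beta vs Epsilon: Beta is ranked higher on 4+2+2 = 8 ballots, Epsilon on 11. Epsilon wins 11–8.
Tau–Epsilon: Epsilon 13–6.
Every project loses at least once (Alpha loses to Delta; Eta loses to Alpha; Delta loses to Beta; Beta loses to Epsilon; Tau loses to Alpha; Epsilon loses to Delta). The majority relation contains the cycle Delta → Epsilon → Beta → Delta, so there is no Condorcet winner.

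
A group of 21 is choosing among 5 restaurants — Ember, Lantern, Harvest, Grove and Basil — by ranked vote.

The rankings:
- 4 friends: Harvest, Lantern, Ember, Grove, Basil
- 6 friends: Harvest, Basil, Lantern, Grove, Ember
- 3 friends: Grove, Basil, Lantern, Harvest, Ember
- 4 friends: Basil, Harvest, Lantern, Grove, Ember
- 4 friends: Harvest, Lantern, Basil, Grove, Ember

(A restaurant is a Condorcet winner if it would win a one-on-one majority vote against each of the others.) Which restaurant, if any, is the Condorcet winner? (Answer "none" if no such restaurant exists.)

Pairwise majorities:
Ember vs Lantern: Lantern, 21–0.
Ember vs Harvest: Harvest wins 21–0.
Ember vs Grove: Grove wins 17–4.
Ember vs Basil: Basil, 17–4.
Lantern vs Harvest: Harvest, 18–3.
Lantern vs Grove: Lantern wins 18–3.
Lantern–Basil: Basil 13–8.
Harvest vs Grove: Harvest wins 18–3.
Harvest vs Basil: Harvest, 14–7.
Grove–Basil: Basil 14–7.
Only Harvest has no losses; Harvest is the Condorcet winner.

Harvest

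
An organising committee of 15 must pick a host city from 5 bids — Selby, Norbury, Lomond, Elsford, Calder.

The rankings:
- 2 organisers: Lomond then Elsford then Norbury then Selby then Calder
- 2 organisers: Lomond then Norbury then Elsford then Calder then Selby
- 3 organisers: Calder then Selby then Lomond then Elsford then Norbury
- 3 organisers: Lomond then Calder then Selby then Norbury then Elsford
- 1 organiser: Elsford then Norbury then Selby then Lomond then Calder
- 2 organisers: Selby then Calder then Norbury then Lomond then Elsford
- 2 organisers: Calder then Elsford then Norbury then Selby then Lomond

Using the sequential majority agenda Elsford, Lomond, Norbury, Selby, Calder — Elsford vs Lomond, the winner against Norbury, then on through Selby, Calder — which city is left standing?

Round 1: Elsford vs Lomond — 3–12, Lomond advances.
Round 2: Lomond vs Norbury — 10–5, Lomond advances.
Round 3: Lomond vs Selby — 7–8, Selby advances.
Round 4: Selby vs Calder — 5–10, Calder advances.
The agenda winner is Calder.

Calder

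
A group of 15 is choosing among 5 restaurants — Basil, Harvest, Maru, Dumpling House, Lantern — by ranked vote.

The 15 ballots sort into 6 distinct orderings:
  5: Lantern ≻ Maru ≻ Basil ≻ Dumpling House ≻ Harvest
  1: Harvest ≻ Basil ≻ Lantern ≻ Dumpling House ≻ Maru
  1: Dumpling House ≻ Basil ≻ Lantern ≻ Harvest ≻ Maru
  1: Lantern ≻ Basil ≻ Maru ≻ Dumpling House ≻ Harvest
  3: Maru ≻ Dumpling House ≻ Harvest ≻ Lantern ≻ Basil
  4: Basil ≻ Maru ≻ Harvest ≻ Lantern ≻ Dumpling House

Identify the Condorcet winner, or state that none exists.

none

Pairwise majorities:
Basil vs Harvest: Basil preferred on 5+1+1+4 = 11 ballots; Basil wins 11–4.
Basil vs Maru: 7 to 8, Maru.
Basil vs Dumpling House: 11 to 4, Basil.
Basil vs Lantern: Basil preferred on 1+1+4 = 6 ballots; Lantern wins 9–6.
Harvest vs Maru: Harvest is ranked higher on 1+1 = 2 ballots, Maru on 13. Maru wins 13–2.
Harvest vs Dumpling House: 1+4 = 5 for Harvest, 10 for Dumpling House — Dumpling House by 10–5.
Harvest vs Lantern: 8 to 7, Harvest.
Maru vs Dumpling House: 13 to 2, Maru.
Maru vs Lantern: 3+4 = 7 for Maru, 8 for Lantern — Lantern by 8–7.
Dumpling House vs Lantern: Dumpling House is ranked higher on 1+3 = 4 ballots, Lantern on 11. Lantern wins 11–4.
Every restaurant loses at least once (Basil loses to Maru; Harvest loses to Basil; Maru loses to Lantern; Dumpling House loses to Basil; Lantern loses to Harvest). The majority relation contains the cycle Basil beats Harvest beats Lantern beats Basil, so there is no Condorcet winner.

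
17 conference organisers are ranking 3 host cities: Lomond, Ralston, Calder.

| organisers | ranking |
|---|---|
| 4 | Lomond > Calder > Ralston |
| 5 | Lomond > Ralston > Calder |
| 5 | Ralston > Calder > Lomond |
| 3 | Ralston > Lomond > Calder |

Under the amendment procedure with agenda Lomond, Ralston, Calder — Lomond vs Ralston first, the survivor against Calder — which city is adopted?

Round 1: Lomond vs Ralston — 9–8, Lomond advances.
Round 2: Lomond vs Calder — 12–5, Lomond advances.
Lomond survives the agenda.

Lomond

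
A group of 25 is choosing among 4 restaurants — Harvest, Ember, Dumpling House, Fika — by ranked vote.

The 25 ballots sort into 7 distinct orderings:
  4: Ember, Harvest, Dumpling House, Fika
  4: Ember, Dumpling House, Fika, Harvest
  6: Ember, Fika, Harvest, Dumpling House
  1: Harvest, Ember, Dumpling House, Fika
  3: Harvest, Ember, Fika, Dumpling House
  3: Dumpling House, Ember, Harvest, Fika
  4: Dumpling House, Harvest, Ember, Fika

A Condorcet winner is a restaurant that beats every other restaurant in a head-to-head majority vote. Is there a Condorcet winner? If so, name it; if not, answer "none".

Ember

Check each pair by majority over 25 ballots:
Harvest–Ember: Ember 17–8.
Harvest vs Dumpling House: Harvest wins 14–11.
Harvest vs Fika: Harvest wins 15–10.
Ember vs Dumpling House: Ember, 18–7.
Ember–Fika: Ember 25–0.
Dumpling House vs Fika: Dumpling House, 16–9.
Ember beats each of Harvest, Dumpling House, Fika — Ember is the Condorcet winner.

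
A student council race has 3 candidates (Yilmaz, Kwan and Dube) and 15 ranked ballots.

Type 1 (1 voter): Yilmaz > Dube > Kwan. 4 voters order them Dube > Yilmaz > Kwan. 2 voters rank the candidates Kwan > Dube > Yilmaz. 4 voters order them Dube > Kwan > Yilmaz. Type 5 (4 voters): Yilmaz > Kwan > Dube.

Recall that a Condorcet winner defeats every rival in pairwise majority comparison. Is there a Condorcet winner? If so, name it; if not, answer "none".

Pairwise majorities:
Yilmaz vs Kwan: 9 to 6, Yilmaz.
Yilmaz vs Dube: Yilmaz is ranked higher on 1+4 = 5 ballots, Dube on 10. Dube wins 10–5.
Kwan vs Dube: Dube, 9–6.
Only Dube has no losses; Dube is the Condorcet winner.

Dube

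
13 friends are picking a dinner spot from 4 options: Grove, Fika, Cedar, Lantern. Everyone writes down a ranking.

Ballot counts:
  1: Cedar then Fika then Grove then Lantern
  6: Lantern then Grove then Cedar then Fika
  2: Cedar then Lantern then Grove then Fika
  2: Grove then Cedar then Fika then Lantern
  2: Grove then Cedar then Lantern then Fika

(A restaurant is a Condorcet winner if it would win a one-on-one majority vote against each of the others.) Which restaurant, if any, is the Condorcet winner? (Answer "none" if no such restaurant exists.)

none

Head-to-head results (13 friends):
Grove vs Fika: 12 to 1, Grove.
Grove vs Cedar: 10 to 3, Grove.
Grove vs Lantern: Grove is ranked higher on 1+2+2 = 5 ballots, Lantern on 8. Lantern wins 8–5.
Fika vs Cedar: Fika is ranked higher on 0 ballots, Cedar on 13. Cedar wins 13–0.
Fika vs Lantern: Fika is ranked higher on 1+2 = 3 ballots, Lantern on 10. Lantern wins 10–3.
Cedar vs Lantern: 1+2+2+2 = 7 for Cedar, 6 for Lantern — Cedar by 7–6.
Every restaurant loses at least once (Grove loses to Lantern; Fika loses to Grove; Cedar loses to Grove; Lantern loses to Cedar). The majority relation contains the cycle Grove → Cedar → Lantern → Grove, so there is no Condorcet winner.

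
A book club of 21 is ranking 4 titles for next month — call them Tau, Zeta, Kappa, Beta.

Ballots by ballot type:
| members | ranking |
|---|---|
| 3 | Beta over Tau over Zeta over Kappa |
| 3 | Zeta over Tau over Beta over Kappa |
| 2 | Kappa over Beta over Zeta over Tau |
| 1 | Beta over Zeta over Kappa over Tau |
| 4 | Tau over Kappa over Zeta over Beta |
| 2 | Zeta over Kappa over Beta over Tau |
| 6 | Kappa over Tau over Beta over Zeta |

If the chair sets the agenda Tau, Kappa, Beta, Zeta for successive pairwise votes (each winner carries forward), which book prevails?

Round 1: Tau vs Kappa — 10–11, Kappa advances.
Round 2: Kappa vs Beta — 14–7, Kappa advances.
Round 3: Kappa vs Zeta — 12–9, Kappa advances.
Kappa survives the agenda.

Kappa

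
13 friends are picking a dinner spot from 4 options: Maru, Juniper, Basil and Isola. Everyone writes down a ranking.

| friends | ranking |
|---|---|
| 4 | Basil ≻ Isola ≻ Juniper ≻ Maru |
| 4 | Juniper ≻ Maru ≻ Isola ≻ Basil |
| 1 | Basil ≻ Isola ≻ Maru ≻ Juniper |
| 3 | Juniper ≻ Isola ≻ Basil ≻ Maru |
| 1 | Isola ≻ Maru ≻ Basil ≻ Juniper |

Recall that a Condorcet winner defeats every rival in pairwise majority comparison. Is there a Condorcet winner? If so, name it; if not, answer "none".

Juniper

Head-to-head results (13 friends):
Maru–Juniper: Juniper 11–2.
Maru vs Basil: Maru preferred on 4+1 = 5 ballots; Basil wins 8–5.
Maru vs Isola: 4 to 9, Isola.
Juniper vs Basil: Juniper, 7–6.
Juniper–Isola: Juniper 7–6.
Basil–Isola: Isola 8–5.
Juniper beats each of Maru, Basil, Isola — Juniper is the Condorcet winner.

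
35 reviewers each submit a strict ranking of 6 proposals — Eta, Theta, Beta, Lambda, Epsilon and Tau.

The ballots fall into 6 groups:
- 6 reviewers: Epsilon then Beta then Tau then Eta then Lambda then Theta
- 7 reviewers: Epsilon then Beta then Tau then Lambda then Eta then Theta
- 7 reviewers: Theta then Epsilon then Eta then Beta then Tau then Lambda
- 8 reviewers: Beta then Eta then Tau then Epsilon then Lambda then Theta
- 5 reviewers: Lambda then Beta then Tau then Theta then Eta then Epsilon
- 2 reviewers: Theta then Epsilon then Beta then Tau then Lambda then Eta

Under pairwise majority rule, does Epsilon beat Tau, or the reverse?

Epsilon

Ballots ranking Epsilon above Tau: 6 + 7 + 7 + 2 = 22.
Ballots ranking Tau above Epsilon: 35 − 22 = 13.
Epsilon wins the head-to-head 22–13.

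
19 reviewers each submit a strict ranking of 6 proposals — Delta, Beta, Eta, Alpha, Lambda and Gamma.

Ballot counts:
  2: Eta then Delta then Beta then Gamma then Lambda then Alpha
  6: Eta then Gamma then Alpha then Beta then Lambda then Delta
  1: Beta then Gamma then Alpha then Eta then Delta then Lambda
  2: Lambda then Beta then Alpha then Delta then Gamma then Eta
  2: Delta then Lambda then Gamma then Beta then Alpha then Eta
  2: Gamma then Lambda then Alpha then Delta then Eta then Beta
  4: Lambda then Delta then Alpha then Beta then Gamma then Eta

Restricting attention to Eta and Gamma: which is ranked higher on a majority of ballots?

Ballots ranking Eta above Gamma: 2 + 6 = 8.
Ballots ranking Gamma above Eta: 19 − 8 = 11.
Gamma wins the head-to-head 11–8.

Gamma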